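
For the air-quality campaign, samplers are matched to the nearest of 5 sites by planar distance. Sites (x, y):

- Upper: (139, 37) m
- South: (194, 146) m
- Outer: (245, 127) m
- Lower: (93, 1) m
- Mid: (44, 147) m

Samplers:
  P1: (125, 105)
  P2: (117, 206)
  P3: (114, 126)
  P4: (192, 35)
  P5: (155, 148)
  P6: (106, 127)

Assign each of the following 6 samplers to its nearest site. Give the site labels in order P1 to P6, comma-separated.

P1 → Upper (d²=4820.00)
P2 → Mid (d²=8810.00)
P3 → Mid (d²=5341.00)
P4 → Upper (d²=2813.00)
P5 → South (d²=1525.00)
P6 → Mid (d²=4244.00)

Upper, Mid, Mid, Upper, South, Mid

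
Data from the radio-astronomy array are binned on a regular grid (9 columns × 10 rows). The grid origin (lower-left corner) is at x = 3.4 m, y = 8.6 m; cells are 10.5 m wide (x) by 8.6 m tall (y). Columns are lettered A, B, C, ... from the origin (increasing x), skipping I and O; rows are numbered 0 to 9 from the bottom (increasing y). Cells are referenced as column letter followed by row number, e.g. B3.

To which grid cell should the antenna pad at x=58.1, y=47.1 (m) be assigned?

F4

Column index: ⌊(58.1 − 3.4) / 10.5⌋ = ⌊5.210⌋ = 5 → column F
Row offset from origin: ⌊(47.1 − 8.6) / 8.6⌋ = ⌊4.477⌋ = 4 → row 4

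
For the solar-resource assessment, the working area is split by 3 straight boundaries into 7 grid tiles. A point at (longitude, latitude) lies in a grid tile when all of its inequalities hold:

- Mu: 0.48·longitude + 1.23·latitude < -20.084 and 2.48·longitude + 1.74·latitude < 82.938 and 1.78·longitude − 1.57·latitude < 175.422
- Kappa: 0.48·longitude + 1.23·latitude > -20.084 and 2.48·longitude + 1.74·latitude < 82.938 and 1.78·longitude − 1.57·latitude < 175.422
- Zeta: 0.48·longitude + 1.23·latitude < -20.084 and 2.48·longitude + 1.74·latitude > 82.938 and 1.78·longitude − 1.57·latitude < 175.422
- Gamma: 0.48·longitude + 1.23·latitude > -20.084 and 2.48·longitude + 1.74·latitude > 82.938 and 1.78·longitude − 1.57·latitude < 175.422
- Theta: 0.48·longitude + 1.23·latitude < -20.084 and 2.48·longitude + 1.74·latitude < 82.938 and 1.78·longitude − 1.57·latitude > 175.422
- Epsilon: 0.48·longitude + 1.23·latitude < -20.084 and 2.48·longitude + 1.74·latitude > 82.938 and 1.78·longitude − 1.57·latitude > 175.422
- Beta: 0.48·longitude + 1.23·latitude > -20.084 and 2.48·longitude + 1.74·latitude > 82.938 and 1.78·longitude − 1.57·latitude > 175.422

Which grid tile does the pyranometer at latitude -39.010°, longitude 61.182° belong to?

Gamma

0.48·61.182 + 1.23·-39.010 = -18.615, which is > -20.084
2.48·61.182 + 1.74·-39.010 = 83.854, which is > 82.938
1.78·61.182 − 1.57·-39.010 = 170.150, which is < 175.422
This sign pattern matches Gamma.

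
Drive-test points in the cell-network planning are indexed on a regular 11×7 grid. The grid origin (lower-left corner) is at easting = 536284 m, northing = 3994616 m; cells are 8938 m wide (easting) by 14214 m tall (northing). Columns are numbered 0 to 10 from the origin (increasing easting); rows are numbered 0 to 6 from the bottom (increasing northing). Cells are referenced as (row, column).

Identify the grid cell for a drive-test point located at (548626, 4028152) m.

Column index: ⌊(548626 − 536284) / 8938⌋ = ⌊1.381⌋ = 1
Row offset from origin: ⌊(4028152 − 3994616) / 14214⌋ = ⌊2.359⌋ = 2 → row 2

(2, 1)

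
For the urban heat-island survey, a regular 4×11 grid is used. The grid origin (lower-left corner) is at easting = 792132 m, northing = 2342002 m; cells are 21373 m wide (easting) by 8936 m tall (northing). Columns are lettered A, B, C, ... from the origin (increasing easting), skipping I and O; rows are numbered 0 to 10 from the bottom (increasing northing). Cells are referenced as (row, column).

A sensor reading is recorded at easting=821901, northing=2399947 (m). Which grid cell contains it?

Column index: ⌊(821901 − 792132) / 21373⌋ = ⌊1.393⌋ = 1 → column B
Row offset from origin: ⌊(2399947 − 2342002) / 8936⌋ = ⌊6.484⌋ = 6 → row 6

(6, B)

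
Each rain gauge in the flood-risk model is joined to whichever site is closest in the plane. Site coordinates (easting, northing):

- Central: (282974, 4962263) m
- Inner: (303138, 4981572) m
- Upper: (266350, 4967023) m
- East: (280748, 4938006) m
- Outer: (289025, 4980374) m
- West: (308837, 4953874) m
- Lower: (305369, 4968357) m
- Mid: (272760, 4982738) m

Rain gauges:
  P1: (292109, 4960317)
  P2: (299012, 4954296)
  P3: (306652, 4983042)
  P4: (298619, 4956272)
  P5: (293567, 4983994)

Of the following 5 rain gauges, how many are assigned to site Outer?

P1 → Central
P2 → West
P3 → Inner
P4 → West
P5 → Outer
1 of the 5 goes to Outer.

1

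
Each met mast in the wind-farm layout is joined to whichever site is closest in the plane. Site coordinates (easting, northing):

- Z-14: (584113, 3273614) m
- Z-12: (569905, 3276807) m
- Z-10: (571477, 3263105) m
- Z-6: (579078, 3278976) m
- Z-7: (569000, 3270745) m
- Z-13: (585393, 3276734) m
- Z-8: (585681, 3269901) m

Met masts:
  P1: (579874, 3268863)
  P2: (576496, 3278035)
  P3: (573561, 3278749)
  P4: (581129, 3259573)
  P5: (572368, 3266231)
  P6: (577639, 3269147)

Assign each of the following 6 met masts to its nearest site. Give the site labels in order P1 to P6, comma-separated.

P1 → Z-8 (d²=34798693.00)
P2 → Z-6 (d²=7552205.00)
P3 → Z-12 (d²=17137700.00)
P4 → Z-10 (d²=105636128.00)
P5 → Z-10 (d²=10565757.00)
P6 → Z-14 (d²=61866765.00)

Z-8, Z-6, Z-12, Z-10, Z-10, Z-14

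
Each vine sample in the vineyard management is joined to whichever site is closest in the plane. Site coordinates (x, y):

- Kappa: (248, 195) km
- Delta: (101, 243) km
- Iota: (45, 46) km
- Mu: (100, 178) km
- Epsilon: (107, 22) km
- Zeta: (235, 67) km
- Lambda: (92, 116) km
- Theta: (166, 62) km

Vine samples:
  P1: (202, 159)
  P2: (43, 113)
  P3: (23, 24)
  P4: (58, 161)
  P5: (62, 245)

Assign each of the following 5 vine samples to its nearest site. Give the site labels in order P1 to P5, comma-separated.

P1 → Kappa (d²=3412.00)
P2 → Lambda (d²=2410.00)
P3 → Iota (d²=968.00)
P4 → Mu (d²=2053.00)
P5 → Delta (d²=1525.00)

Kappa, Lambda, Iota, Mu, Delta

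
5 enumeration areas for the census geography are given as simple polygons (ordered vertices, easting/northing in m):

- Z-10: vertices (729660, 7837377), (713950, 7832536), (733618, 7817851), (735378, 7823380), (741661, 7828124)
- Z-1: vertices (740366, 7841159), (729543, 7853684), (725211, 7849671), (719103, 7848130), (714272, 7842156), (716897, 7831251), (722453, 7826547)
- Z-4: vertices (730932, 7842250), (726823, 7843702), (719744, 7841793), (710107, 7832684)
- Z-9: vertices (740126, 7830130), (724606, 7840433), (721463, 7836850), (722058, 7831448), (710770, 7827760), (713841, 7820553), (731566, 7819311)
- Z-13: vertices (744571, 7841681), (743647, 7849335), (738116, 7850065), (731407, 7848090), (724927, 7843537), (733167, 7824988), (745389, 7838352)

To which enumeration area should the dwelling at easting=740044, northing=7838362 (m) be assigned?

Cast a ray rightward from (740044, 7838362). For each polygon, the edges (by vertex number in listed order) whose endpoints lie on opposite sides of northing = 7838362, where each meets that height, and whether that is right or left of the point:
Z-10: no edge straddles that height → 0 crossings.
Z-1: 5–6 at easting≈715185.3 (left), 7–1 at easting≈736937.1 (left) → 0 crossings.
Z-4: 3–4 at easting≈716114.1 (left), 4–1 at easting≈722467.9 (left) → 0 crossings.
Z-9: 1–2 at easting≈727725.7 (left), 2–3 at easting≈722789.3 (left) → 0 crossings.
Z-13: 5–6 at easting≈727225.9 (left), 7–1 at easting≈745386.5 (right) → 1 crossing.
Only Z-13 has an odd count, so the point is inside Z-13.

Z-13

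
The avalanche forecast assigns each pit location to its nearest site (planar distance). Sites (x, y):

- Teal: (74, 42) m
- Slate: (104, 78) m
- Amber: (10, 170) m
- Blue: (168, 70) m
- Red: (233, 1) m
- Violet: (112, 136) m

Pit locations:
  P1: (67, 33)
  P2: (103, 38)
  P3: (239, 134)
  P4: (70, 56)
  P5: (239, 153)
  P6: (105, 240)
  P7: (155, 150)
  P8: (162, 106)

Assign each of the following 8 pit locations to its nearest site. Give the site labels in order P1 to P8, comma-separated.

Teal, Teal, Blue, Teal, Blue, Violet, Violet, Blue

P1 → Teal (d²=130.00)
P2 → Teal (d²=857.00)
P3 → Blue (d²=9137.00)
P4 → Teal (d²=212.00)
P5 → Blue (d²=11930.00)
P6 → Violet (d²=10865.00)
P7 → Violet (d²=2045.00)
P8 → Blue (d²=1332.00)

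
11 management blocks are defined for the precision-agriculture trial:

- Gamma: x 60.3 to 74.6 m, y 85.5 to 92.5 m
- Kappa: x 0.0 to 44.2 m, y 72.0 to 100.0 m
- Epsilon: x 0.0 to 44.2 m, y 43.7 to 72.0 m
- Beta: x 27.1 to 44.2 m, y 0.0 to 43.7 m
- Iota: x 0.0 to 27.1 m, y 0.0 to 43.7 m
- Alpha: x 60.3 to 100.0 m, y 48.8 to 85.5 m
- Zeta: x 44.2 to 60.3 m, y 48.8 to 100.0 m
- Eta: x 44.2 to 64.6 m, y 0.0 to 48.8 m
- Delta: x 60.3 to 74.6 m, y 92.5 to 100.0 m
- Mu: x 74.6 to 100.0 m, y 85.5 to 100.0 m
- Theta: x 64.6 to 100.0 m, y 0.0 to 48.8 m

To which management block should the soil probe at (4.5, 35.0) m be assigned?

Iota

The point has x = 4.5 and y = 35.0.
Only Iota satisfies 0.0 ≤ x ≤ 27.1 and 0.0 ≤ y ≤ 43.7.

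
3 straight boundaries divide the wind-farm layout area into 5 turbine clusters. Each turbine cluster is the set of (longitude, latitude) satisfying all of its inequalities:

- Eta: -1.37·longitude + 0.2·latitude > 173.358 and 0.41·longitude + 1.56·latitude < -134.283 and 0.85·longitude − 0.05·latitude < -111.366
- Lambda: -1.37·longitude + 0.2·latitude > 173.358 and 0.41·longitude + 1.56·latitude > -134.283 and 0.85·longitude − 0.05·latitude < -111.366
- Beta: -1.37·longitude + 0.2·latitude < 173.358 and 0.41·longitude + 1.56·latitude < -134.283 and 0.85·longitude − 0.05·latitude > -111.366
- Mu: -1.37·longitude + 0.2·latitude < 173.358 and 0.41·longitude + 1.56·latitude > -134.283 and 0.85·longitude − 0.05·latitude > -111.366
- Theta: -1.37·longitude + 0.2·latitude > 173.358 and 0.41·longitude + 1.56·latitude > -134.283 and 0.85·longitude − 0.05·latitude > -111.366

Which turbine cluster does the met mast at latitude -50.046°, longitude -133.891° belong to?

Theta

-1.37·-133.891 + 0.2·-50.046 = 173.421, which is > 173.358
0.41·-133.891 + 1.56·-50.046 = -132.967, which is > -134.283
0.85·-133.891 − 0.05·-50.046 = -111.305, which is > -111.366
This sign pattern matches Theta.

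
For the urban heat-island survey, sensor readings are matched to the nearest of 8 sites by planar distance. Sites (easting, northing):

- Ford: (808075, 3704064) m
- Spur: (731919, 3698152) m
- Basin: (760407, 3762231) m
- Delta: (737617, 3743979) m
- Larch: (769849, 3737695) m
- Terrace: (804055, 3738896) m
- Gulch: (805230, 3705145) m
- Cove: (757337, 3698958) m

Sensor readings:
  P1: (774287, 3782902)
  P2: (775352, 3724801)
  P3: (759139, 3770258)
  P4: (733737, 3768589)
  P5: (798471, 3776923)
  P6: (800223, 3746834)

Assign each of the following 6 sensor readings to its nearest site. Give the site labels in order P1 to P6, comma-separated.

Basin, Larch, Basin, Delta, Terrace, Terrace

P1 → Basin (d²=619944641.00)
P2 → Larch (d²=196538245.00)
P3 → Basin (d²=66040553.00)
P4 → Delta (d²=620706500.00)
P5 → Terrace (d²=1477233785.00)
P6 → Terrace (d²=77696068.00)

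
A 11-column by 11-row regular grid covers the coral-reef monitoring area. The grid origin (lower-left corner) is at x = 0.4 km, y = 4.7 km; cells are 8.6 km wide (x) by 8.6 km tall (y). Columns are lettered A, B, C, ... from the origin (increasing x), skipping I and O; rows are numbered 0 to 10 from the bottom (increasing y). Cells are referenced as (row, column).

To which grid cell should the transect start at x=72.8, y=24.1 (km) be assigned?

Column index: ⌊(72.8 − 0.4) / 8.6⌋ = ⌊8.419⌋ = 8 → column J
Row offset from origin: ⌊(24.1 − 4.7) / 8.6⌋ = ⌊2.256⌋ = 2 → row 2

(2, J)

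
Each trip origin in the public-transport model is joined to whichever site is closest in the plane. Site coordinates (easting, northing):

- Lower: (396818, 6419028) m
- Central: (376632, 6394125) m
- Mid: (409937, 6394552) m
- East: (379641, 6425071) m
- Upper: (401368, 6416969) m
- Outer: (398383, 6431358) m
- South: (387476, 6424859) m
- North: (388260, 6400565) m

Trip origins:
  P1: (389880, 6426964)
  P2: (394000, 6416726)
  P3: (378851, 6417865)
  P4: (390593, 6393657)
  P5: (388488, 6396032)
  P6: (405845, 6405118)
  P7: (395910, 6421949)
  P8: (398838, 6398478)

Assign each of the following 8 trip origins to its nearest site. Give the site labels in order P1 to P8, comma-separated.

P1 → South (d²=10210241.00)
P2 → Lower (d²=13240328.00)
P3 → East (d²=52550536.00)
P4 → North (d²=53163353.00)
P5 → North (d²=20600073.00)
P6 → Mid (d²=128384820.00)
P7 → Lower (d²=9356705.00)
P8 → North (d²=116249653.00)

South, Lower, East, North, North, Mid, Lower, North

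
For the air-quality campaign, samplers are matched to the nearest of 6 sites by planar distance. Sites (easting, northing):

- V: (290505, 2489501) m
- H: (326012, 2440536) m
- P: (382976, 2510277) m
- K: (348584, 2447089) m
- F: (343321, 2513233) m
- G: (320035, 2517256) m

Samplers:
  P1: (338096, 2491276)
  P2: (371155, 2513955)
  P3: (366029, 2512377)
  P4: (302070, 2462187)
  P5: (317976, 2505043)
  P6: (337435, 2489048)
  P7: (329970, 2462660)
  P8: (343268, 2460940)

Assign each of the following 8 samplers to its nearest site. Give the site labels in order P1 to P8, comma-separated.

P1 → F (d²=509410474.00)
P2 → P (d²=153263725.00)
P3 → P (d²=291610809.00)
P4 → V (d²=879803821.00)
P5 → G (d²=153396850.00)
P6 → F (d²=619559221.00)
P7 → H (d²=505137140.00)
P8 → K (d²=220110057.00)

F, P, P, V, G, F, H, K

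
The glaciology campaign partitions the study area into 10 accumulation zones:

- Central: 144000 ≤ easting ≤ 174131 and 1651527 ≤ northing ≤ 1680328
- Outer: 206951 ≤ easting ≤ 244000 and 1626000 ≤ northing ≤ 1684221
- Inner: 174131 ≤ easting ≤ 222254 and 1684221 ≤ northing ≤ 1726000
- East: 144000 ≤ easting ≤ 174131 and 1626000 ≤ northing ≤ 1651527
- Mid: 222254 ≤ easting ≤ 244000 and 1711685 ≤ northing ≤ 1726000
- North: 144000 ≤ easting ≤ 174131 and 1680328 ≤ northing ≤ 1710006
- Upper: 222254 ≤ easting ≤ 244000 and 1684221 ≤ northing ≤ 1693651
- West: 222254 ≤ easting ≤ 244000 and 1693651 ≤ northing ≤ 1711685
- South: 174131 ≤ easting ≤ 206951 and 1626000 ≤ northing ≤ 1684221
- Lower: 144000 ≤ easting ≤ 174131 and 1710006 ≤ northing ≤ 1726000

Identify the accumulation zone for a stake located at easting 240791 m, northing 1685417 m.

The point has easting = 240791 and northing = 1685417.
Only Upper satisfies 222254 ≤ easting ≤ 244000 and 1684221 ≤ northing ≤ 1693651.

Upper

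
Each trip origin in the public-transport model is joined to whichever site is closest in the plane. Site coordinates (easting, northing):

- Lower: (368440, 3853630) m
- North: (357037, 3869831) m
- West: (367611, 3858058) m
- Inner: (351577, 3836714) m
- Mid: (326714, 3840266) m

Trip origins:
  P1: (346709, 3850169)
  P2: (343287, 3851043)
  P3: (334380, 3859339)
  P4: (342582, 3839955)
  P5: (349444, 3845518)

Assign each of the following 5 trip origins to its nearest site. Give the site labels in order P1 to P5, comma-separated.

Inner, Inner, Mid, Inner, Inner

P1 → Inner (d²=204734449.00)
P2 → Inner (d²=274044341.00)
P3 → Mid (d²=422546885.00)
P4 → Inner (d²=91414106.00)
P5 → Inner (d²=82060105.00)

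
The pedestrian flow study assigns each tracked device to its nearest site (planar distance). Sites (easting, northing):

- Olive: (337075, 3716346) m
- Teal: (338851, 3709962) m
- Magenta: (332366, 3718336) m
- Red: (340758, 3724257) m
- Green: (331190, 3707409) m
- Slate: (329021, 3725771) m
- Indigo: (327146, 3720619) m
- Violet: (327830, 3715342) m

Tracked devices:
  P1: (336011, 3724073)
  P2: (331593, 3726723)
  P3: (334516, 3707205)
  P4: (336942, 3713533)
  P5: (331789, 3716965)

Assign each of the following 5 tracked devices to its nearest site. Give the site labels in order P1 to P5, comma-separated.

Red, Slate, Green, Olive, Magenta

P1 → Red (d²=22567865.00)
P2 → Slate (d²=7521488.00)
P3 → Green (d²=11103892.00)
P4 → Olive (d²=7930658.00)
P5 → Magenta (d²=2212570.00)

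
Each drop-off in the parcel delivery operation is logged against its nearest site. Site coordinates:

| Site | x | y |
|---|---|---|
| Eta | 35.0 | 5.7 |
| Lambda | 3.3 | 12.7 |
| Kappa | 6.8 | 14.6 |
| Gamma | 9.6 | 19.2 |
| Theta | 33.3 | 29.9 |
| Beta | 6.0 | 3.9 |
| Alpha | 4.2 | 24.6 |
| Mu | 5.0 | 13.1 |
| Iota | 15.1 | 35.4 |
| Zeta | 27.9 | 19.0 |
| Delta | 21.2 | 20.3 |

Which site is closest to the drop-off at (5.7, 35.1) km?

Iota

Squared distances to each site:
Eta: 1722.850; Lambda: 507.520; Kappa: 421.460; Gamma: 268.020; Theta: 788.800; Beta: 973.530; Alpha: 112.500; Mu: 484.490; Iota: 88.450; Zeta: 752.050; Delta: 459.290.
Minimum at Iota.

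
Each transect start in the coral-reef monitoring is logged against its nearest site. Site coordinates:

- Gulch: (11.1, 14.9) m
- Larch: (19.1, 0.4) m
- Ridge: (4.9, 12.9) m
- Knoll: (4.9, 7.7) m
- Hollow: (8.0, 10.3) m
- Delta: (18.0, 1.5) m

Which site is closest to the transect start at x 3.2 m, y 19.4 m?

Squared distances to each site:
Gulch: 82.660; Larch: 613.810; Ridge: 45.140; Knoll: 139.780; Hollow: 105.850; Delta: 539.450.
Minimum at Ridge.

Ridge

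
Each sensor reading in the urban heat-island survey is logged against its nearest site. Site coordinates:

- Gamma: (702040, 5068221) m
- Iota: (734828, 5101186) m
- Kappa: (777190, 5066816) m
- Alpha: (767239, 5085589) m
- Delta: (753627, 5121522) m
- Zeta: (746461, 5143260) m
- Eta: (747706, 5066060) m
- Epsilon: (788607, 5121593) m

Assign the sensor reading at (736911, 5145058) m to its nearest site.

Squared distances to each site:
Gamma: 7119911210.000; Iota: 1929091273.000; Kappa: 7744208405.000; Alpha: 4456349545.000; Delta: 833367952.000; Zeta: 94435304.000; Eta: 6357216029.000; Epsilon: 3223082641.000.
Minimum at Zeta.

Zeta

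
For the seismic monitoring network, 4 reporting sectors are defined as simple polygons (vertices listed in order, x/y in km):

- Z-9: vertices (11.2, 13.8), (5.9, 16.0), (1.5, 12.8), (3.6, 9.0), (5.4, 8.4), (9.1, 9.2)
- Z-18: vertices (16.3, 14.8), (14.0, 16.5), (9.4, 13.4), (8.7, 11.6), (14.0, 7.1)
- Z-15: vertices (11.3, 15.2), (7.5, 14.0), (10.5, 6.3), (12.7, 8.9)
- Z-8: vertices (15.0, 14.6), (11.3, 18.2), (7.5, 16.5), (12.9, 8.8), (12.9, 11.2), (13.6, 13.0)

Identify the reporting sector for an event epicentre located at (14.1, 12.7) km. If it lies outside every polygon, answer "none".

Z-18

Cast a ray rightward from (14.1, 12.7). For each polygon, the edges (by vertex number in listed order) whose endpoints lie on opposite sides of y = 12.7, where each meets that height, and whether that is right or left of the point:
Z-9: 3–4 at x≈1.56 (left), 6–1 at x≈10.70 (left) → 0 crossings.
Z-18: 3–4 at x≈9.13 (left), 5–1 at x≈15.67 (right) → 1 crossing.
Z-15: 2–3 at x≈8.01 (left), 4–1 at x≈11.86 (left) → 0 crossings.
Z-8: 3–4 at x≈10.16 (left), 5–6 at x≈13.48 (left) → 0 crossings.
Only Z-18 has an odd count, so the point is inside Z-18.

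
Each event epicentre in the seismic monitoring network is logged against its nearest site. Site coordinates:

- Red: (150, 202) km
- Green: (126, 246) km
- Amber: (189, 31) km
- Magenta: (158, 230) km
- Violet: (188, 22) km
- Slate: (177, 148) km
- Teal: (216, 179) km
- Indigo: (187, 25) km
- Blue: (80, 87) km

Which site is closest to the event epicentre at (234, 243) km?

Teal

Squared distances to each site:
Red: 8737.000; Green: 11673.000; Amber: 46969.000; Magenta: 5945.000; Violet: 50957.000; Slate: 12274.000; Teal: 4420.000; Indigo: 49733.000; Blue: 48052.000.
Minimum at Teal.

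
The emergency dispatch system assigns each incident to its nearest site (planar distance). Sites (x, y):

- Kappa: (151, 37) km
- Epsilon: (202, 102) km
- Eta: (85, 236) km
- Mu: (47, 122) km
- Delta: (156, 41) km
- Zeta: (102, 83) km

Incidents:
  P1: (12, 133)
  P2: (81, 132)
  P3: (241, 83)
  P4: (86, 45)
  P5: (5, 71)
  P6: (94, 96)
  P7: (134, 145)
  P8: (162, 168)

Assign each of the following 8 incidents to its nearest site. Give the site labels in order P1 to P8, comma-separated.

Mu, Mu, Epsilon, Zeta, Mu, Zeta, Zeta, Epsilon

P1 → Mu (d²=1346.00)
P2 → Mu (d²=1256.00)
P3 → Epsilon (d²=1882.00)
P4 → Zeta (d²=1700.00)
P5 → Mu (d²=4365.00)
P6 → Zeta (d²=233.00)
P7 → Zeta (d²=4868.00)
P8 → Epsilon (d²=5956.00)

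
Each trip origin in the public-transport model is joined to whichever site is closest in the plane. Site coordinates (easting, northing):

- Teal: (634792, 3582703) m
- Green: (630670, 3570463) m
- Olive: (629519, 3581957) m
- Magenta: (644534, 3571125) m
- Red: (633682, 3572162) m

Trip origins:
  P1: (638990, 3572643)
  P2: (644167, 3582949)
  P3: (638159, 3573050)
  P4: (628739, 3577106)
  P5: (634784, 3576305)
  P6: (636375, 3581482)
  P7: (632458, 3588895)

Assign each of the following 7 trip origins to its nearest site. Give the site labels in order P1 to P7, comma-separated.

P1 → Red (d²=28406225.00)
P2 → Teal (d²=87951141.00)
P3 → Red (d²=20832073.00)
P4 → Olive (d²=24140601.00)
P5 → Red (d²=18378853.00)
P6 → Teal (d²=3996730.00)
P7 → Teal (d²=43788420.00)

Red, Teal, Red, Olive, Red, Teal, Teal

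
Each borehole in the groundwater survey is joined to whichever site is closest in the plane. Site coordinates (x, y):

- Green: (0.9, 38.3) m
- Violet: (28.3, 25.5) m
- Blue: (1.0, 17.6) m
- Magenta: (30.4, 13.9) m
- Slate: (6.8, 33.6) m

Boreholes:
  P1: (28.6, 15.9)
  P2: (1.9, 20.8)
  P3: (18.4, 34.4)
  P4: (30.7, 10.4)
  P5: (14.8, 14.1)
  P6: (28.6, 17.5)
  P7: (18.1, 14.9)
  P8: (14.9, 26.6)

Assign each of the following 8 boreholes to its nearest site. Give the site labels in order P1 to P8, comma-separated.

P1 → Magenta (d²=7.24)
P2 → Blue (d²=11.05)
P3 → Slate (d²=135.20)
P4 → Magenta (d²=12.34)
P5 → Blue (d²=202.69)
P6 → Magenta (d²=16.20)
P7 → Magenta (d²=152.29)
P8 → Slate (d²=114.61)

Magenta, Blue, Slate, Magenta, Blue, Magenta, Magenta, Slate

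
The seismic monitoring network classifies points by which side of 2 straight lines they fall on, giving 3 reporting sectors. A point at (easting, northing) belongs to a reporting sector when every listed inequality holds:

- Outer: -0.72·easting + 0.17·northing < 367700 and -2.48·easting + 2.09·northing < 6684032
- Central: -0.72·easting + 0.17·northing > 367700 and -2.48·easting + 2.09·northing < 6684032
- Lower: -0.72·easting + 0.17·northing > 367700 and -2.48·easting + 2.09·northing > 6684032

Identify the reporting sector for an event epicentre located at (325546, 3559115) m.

Central

-0.72·325546 + 0.17·3559115 = 370656.430, which is > 367700
-2.48·325546 + 2.09·3559115 = 6631196.270, which is < 6684032
This sign pattern matches Central.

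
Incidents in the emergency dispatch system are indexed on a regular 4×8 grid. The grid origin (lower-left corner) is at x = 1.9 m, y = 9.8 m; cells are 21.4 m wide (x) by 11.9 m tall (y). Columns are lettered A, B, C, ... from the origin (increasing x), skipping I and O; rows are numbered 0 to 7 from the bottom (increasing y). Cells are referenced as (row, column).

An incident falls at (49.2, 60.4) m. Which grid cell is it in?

(4, C)

Column index: ⌊(49.2 − 1.9) / 21.4⌋ = ⌊2.210⌋ = 2 → column C
Row offset from origin: ⌊(60.4 − 9.8) / 11.9⌋ = ⌊4.252⌋ = 4 → row 4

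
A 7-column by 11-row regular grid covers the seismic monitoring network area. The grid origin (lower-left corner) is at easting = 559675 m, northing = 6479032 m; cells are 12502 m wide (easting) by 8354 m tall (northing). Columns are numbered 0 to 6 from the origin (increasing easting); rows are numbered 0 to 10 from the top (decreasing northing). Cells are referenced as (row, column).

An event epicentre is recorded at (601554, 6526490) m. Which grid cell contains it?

Column index: ⌊(601554 − 559675) / 12502⌋ = ⌊3.350⌋ = 3
Row offset from origin: ⌊(6526490 − 6479032) / 8354⌋ = ⌊5.681⌋ = 5 → row 5 (counted from top)

(5, 3)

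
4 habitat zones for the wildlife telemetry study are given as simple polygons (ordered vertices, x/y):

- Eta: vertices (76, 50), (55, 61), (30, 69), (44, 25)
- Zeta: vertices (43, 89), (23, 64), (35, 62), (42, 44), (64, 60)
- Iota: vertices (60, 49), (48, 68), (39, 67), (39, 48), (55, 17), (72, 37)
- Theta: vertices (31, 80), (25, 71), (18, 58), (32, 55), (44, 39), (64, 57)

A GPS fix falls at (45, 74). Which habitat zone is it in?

Cast a ray rightward from (45, 74). For each polygon, the edges (by vertex number in listed order) whose endpoints lie on opposite sides of y = 74, where each meets that height, and whether that is right or left of the point:
Eta: no edge straddles that height → 0 crossings.
Zeta: 1–2 at x≈31.0 (left), 5–1 at x≈53.9 (right) → 1 crossing.
Iota: no edge straddles that height → 0 crossings.
Theta: 1–2 at x≈27.0 (left), 6–1 at x≈39.6 (left) → 0 crossings.
Only Zeta has an odd count, so the point is inside Zeta.

Zeta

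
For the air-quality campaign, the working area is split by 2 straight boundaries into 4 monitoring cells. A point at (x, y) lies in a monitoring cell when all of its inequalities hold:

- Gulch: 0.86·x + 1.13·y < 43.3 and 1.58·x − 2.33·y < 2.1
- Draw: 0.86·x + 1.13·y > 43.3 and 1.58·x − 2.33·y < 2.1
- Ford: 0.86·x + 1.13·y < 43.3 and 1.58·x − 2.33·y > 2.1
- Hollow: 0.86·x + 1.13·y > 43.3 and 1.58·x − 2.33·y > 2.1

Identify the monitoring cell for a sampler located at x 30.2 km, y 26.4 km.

0.86·30.2 + 1.13·26.4 = 55.804, which is > 43.3
1.58·30.2 − 2.33·26.4 = -13.796, which is < 2.1
This sign pattern matches Draw.

Draw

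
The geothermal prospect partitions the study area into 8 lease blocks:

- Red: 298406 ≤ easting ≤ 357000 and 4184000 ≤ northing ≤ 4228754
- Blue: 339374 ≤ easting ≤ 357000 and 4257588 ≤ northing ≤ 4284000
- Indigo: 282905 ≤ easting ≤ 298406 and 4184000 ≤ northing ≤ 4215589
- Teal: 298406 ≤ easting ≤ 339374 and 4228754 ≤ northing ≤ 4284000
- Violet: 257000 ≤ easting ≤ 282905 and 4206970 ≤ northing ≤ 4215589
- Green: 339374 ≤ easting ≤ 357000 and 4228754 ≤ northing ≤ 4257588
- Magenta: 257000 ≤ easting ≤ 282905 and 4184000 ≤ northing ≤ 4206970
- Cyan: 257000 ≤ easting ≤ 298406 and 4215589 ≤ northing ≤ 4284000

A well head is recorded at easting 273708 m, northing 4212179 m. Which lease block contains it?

Violet

The point has easting = 273708 and northing = 4212179.
Only Violet satisfies 257000 ≤ easting ≤ 282905 and 4206970 ≤ northing ≤ 4215589.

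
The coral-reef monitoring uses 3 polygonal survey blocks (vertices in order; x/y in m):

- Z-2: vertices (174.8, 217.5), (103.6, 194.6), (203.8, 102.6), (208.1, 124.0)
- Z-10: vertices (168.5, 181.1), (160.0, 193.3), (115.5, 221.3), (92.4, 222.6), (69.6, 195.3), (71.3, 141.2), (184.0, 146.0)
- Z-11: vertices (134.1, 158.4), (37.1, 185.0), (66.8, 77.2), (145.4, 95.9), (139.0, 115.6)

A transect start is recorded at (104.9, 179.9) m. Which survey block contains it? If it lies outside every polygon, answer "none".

Cast a ray rightward from (104.9, 179.9). For each polygon, the edges (by vertex number in listed order) whose endpoints lie on opposite sides of y = 179.9, where each meets that height, and whether that is right or left of the point:
Z-2: 2–3 at x≈119.61 (right), 4–1 at x≈188.19 (right) → 2 crossings.
Z-10: 5–6 at x≈70.08 (left), 7–1 at x≈169.03 (right) → 1 crossing.
Z-11: 1–2 at x≈55.70 (left), 2–3 at x≈38.51 (left) → 0 crossings.
Only Z-10 has an odd count, so the point is inside Z-10.

Z-10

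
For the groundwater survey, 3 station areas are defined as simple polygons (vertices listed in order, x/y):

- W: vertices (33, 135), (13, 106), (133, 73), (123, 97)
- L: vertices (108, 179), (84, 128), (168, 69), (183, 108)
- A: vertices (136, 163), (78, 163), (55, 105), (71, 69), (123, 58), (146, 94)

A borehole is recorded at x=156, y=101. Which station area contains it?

Cast a ray rightward from (156, 101). For each polygon, the edges (by vertex number in listed order) whose endpoints lie on opposite sides of y = 101, where each meets that height, and whether that is right or left of the point:
W: 2–3 at x≈31.2 (left), 4–1 at x≈113.5 (left) → 0 crossings.
L: 2–3 at x≈122.4 (left), 3–4 at x≈180.3 (right) → 1 crossing.
A: 3–4 at x≈56.8 (left), 6–1 at x≈145.0 (left) → 0 crossings.
Only L has an odd count, so the point is inside L.

L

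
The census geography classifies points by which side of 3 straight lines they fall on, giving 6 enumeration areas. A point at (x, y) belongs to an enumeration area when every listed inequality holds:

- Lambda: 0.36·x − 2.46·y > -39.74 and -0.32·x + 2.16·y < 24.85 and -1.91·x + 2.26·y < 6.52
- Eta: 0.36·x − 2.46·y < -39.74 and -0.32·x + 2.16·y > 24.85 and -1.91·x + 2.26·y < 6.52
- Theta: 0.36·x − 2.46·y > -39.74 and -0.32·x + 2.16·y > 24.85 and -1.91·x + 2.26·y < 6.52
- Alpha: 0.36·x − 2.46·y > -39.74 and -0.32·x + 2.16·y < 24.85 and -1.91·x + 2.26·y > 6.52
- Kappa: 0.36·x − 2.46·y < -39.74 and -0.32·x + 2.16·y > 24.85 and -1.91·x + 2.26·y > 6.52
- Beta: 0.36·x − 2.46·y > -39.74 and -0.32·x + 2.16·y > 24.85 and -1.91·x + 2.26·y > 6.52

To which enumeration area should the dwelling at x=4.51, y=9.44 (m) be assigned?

Alpha

0.36·4.51 − 2.46·9.44 = -21.599, which is > -39.74
-0.32·4.51 + 2.16·9.44 = 18.947, which is < 24.85
-1.91·4.51 + 2.26·9.44 = 12.720, which is > 6.52
This sign pattern matches Alpha.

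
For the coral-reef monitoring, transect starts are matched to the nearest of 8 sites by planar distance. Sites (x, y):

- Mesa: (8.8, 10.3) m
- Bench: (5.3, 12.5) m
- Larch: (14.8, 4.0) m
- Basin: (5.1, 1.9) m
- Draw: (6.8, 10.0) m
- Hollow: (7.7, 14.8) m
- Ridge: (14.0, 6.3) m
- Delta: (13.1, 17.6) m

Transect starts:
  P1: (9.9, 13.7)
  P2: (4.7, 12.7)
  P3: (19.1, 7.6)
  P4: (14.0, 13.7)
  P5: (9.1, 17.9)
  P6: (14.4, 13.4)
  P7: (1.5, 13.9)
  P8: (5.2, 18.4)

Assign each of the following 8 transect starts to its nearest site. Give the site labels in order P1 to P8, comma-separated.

Hollow, Bench, Ridge, Delta, Hollow, Delta, Bench, Hollow

P1 → Hollow (d²=6.05)
P2 → Bench (d²=0.40)
P3 → Ridge (d²=27.70)
P4 → Delta (d²=16.02)
P5 → Hollow (d²=11.57)
P6 → Delta (d²=19.33)
P7 → Bench (d²=16.40)
P8 → Hollow (d²=19.21)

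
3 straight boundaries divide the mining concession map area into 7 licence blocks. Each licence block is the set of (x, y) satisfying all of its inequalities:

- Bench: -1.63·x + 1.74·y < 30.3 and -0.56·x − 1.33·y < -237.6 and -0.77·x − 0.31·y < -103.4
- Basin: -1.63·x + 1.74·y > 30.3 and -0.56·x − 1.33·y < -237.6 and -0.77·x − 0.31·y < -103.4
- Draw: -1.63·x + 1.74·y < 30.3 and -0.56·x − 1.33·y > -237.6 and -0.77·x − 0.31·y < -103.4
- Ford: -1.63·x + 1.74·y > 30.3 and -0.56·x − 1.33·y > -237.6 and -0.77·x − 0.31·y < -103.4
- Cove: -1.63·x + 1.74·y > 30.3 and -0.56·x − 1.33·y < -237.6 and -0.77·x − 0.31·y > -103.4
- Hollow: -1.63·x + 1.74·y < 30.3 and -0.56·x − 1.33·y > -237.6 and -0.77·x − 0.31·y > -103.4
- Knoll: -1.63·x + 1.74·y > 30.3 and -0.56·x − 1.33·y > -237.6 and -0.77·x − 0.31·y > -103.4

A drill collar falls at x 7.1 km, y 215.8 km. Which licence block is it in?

Cove

-1.63·7.1 + 1.74·215.8 = 363.919, which is > 30.3
-0.56·7.1 − 1.33·215.8 = -290.990, which is < -237.6
-0.77·7.1 − 0.31·215.8 = -72.365, which is > -103.4
This sign pattern matches Cove.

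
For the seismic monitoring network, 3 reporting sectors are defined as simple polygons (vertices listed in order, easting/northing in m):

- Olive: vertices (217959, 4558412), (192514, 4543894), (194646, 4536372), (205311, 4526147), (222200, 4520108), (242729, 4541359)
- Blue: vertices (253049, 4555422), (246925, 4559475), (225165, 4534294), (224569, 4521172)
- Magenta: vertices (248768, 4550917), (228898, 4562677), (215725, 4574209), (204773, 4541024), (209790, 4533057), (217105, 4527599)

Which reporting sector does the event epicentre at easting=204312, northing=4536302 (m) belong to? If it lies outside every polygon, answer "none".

Olive

Cast a ray rightward from (204312, 4536302). For each polygon, the edges (by vertex number in listed order) whose endpoints lie on opposite sides of northing = 4536302, where each meets that height, and whether that is right or left of the point:
Olive: 3–4 at easting≈194719.0 (left), 5–6 at easting≈237843.8 (right) → 1 crossing.
Blue: 2–3 at easting≈226900.2 (right), 4–1 at easting≈237150.1 (right) → 2 crossings.
Magenta: 4–5 at easting≈207746.6 (right), 6–1 at easting≈228922.6 (right) → 2 crossings.
Only Olive has an odd count, so the point is inside Olive.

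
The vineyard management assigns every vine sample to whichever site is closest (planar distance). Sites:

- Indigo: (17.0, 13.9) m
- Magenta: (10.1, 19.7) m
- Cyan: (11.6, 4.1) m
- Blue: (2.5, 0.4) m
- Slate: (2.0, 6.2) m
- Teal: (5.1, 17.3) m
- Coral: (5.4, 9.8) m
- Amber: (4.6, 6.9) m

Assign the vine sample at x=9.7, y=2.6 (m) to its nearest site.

Squared distances to each site:
Indigo: 180.980; Magenta: 292.570; Cyan: 5.860; Blue: 56.680; Slate: 72.250; Teal: 237.250; Coral: 70.330; Amber: 44.500.
Minimum at Cyan.

Cyan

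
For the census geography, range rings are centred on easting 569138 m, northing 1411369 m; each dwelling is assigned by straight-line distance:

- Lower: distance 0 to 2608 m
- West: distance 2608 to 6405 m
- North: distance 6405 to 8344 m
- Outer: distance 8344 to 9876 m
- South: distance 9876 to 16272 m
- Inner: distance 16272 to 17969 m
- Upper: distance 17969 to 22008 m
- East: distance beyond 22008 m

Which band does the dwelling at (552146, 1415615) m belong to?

Distance = √((552146−569138)² + (1415615−1411369)²) = √(288728064.000 + 18028516.000) = 17514.468 m.
16272 ≤ 17514.468 < 17969 → Inner.

Inner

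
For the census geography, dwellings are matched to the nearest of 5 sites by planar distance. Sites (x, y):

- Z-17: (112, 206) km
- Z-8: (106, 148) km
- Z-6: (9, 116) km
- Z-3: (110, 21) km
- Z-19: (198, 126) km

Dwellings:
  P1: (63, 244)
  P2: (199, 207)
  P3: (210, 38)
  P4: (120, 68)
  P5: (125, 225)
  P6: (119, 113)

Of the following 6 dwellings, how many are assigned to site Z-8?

P1 → Z-17
P2 → Z-19
P3 → Z-19
P4 → Z-3
P5 → Z-17
P6 → Z-8
1 of the 6 goes to Z-8.

1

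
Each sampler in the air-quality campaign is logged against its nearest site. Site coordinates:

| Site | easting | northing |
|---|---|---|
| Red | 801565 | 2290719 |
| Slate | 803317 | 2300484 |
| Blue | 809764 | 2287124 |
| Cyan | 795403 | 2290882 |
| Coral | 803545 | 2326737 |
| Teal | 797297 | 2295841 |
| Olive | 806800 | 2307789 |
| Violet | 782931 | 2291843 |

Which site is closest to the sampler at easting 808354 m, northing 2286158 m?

Blue

Squared distances to each site:
Red: 66893242.000; Slate: 230605645.000; Blue: 2921256.000; Cyan: 190044577.000; Coral: 1669781722.000; Teal: 216017738.000; Olive: 470315077.000; Violet: 678648154.000.
Minimum at Blue.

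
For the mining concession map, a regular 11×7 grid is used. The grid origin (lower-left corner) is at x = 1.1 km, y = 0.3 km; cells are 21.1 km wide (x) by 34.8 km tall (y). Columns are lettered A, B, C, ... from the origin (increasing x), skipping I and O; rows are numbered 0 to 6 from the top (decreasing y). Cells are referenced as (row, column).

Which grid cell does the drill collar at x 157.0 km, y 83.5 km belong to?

(4, H)

Column index: ⌊(157.0 − 1.1) / 21.1⌋ = ⌊7.389⌋ = 7 → column H
Row offset from origin: ⌊(83.5 − 0.3) / 34.8⌋ = ⌊2.391⌋ = 2 → row 4 (counted from top)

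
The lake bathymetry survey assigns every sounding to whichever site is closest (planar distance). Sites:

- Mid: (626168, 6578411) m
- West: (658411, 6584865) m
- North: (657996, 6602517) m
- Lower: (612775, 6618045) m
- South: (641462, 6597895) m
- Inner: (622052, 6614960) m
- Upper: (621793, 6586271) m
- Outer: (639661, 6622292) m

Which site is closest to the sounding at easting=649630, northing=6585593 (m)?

Squared distances to each site:
Mid: 602046568.000; West: 77635945.000; North: 356411732.000; Lower: 2411423329.000; South: 218055428.000; Inner: 1622966773.000; Upper: 775358253.000; Outer: 1446197562.000.
Minimum at West.

West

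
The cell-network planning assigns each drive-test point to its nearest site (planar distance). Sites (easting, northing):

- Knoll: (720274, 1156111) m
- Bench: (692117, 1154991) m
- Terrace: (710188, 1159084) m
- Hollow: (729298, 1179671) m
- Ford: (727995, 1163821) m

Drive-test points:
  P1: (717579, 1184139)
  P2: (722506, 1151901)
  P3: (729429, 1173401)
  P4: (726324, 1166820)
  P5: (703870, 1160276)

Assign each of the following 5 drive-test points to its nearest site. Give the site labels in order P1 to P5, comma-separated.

Hollow, Knoll, Hollow, Ford, Terrace

P1 → Hollow (d²=157297985.00)
P2 → Knoll (d²=22705924.00)
P3 → Hollow (d²=39330061.00)
P4 → Ford (d²=11786242.00)
P5 → Terrace (d²=41337988.00)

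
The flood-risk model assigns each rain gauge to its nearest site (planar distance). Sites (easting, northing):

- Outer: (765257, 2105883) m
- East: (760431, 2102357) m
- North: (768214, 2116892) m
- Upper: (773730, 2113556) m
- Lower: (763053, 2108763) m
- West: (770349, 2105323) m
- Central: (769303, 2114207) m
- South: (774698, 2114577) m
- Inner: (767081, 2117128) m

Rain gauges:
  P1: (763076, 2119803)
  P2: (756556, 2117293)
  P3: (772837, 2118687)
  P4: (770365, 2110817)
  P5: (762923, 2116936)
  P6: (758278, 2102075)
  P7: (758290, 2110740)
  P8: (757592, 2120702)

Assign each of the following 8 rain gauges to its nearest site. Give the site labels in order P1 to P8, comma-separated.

Inner, Inner, South, Central, Inner, East, Lower, Inner

P1 → Inner (d²=23195650.00)
P2 → Inner (d²=110802850.00)
P3 → South (d²=20355421.00)
P4 → Central (d²=12619944.00)
P5 → Inner (d²=17325828.00)
P6 → East (d²=4714933.00)
P7 → Lower (d²=26594698.00)
P8 → Inner (d²=102814597.00)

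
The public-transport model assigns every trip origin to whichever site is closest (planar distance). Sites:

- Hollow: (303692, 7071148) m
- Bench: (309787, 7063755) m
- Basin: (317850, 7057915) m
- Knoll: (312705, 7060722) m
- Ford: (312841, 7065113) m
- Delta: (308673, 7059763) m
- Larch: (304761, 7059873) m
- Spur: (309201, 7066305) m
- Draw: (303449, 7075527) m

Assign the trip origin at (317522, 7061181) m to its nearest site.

Basin

Squared distances to each site:
Hollow: 290609989.000; Bench: 66455701.000; Basin: 10774340.000; Knoll: 23414170.000; Ford: 37372385.000; Delta: 80315525.000; Larch: 164553985.000; Spur: 95494417.000; Draw: 403857045.000.
Minimum at Basin.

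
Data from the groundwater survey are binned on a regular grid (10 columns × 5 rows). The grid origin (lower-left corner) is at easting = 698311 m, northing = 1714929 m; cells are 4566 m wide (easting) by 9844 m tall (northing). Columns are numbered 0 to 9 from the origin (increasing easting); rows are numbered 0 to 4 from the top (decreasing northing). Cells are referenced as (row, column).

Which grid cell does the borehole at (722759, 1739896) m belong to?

(2, 5)

Column index: ⌊(722759 − 698311) / 4566⌋ = ⌊5.354⌋ = 5
Row offset from origin: ⌊(1739896 − 1714929) / 9844⌋ = ⌊2.536⌋ = 2 → row 2 (counted from top)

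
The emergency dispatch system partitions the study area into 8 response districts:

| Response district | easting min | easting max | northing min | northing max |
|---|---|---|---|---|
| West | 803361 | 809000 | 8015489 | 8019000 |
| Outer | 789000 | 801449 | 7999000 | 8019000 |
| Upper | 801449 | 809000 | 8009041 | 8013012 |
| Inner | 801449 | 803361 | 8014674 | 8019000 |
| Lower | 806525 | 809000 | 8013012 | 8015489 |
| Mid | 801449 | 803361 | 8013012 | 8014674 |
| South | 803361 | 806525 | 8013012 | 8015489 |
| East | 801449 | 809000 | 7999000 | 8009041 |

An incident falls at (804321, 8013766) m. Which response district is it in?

The point has easting = 804321 and northing = 8013766.
Only South satisfies 803361 ≤ easting ≤ 806525 and 8013012 ≤ northing ≤ 8015489.

South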